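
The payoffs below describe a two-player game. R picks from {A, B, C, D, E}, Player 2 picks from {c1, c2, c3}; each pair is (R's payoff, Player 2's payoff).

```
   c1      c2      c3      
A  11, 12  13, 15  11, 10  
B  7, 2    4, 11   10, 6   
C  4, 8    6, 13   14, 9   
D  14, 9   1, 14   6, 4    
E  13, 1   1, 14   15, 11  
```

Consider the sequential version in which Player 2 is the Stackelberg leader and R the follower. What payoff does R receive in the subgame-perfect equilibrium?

13

Backward induction with Player 2 moving first.
- c1: BR = D, leader payoff 9.
- c2: BR = A, leader payoff 15.
- c3: BR = E, leader payoff 11.
Among 9, 15, 11, the best is 15 at c2. Subgame-perfect outcome: (A, c2) with payoffs (13, 15).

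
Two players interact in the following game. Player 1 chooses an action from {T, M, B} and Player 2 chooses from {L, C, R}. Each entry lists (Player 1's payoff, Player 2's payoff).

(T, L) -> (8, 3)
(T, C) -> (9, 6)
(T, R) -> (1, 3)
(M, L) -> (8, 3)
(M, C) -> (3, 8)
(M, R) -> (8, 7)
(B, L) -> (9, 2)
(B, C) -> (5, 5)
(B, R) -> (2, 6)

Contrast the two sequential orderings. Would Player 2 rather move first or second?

If Player 1 leads: Player 2's best replies are T→C, M→C, B→R; Player 1's induced payoffs 9, 3, 2; outcome (T, C), payoffs (9, 6).
If Player 2 leads: Player 1's best replies are L→B, C→T, R→M; Player 2's induced payoffs 2, 6, 7; outcome (M, R), payoffs (8, 7).
Player 2 gets 7 moving first and 6 moving second, so Player 2 prefers to move first.

first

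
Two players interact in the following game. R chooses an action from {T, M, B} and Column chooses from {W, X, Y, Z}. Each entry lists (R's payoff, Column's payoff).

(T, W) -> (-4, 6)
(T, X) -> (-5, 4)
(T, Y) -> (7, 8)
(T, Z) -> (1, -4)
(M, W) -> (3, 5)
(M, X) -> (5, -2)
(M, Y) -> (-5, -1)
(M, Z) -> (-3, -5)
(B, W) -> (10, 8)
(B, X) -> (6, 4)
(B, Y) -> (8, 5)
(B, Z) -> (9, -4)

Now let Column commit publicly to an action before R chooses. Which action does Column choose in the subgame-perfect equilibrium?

W

Solve by backward induction (Column leads).
- W: BR = B, leader payoff 8.
- X: BR = B, leader payoff 4.
- Y: BR = B, leader payoff 5.
- Z: BR = B, leader payoff -4.
Column's induced payoffs are 8, 4, 5, -4, so Column commits to W. Subgame-perfect outcome: (B, W) with payoffs (10, 8).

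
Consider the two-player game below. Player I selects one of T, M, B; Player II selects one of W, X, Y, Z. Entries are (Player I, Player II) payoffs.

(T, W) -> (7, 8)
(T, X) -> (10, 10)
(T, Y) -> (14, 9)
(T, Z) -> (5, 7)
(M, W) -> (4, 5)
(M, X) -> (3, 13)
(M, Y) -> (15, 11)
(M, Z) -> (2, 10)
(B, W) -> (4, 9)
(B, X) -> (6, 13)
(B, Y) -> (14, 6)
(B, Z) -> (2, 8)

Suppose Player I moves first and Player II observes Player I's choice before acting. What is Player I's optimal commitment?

Backward induction with Player I moving first.
- T: BR = X, leader payoff 10.
- M: BR = X, leader payoff 3.
- B: BR = X, leader payoff 6.
Player I's induced payoffs are 10, 3, 6, so Player I commits to T. Subgame-perfect outcome: (T, X) with payoffs (10, 10).

T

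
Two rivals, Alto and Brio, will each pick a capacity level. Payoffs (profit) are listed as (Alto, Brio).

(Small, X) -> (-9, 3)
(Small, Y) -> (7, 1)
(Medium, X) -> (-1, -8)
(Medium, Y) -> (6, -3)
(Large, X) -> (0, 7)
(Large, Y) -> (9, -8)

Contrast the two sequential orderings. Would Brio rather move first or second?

first

If Alto leads: Brio's best replies are Small→X, Medium→Y, Large→X; Alto's induced payoffs -9, 6, 0; outcome (Medium, Y), payoffs (6, -3).
If Brio leads: Alto's best replies are X→Large, Y→Large; Brio's induced payoffs 7, -8; outcome (Large, X), payoffs (0, 7).
Brio gets 7 moving first and -3 moving second, so Brio prefers to move first.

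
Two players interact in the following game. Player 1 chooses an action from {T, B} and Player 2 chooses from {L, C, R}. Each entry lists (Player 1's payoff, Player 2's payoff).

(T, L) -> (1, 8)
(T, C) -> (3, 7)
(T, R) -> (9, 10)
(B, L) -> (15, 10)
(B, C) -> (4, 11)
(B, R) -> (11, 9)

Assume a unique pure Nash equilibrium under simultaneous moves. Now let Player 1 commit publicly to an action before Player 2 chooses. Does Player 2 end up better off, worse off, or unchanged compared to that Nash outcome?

Solve by backward induction (Player 1 leads).
- T: BR = R, leader payoff 9.
- B: BR = C, leader payoff 4.
Maximizing over 9, 4, Player 1 chooses T. Subgame-perfect outcome: (T, R) with payoffs (9, 10).
For the simultaneous game, intersect best replies.
Player 1's best replies: L→B; C→B; R→B.
Player 2's best replies: T→R; B→C.
Only (B, C) has each player best-responding; Nash payoffs (4, 11).
Player 2 earns 10 sequentially versus 11 at the Nash outcome: worse off.

worse off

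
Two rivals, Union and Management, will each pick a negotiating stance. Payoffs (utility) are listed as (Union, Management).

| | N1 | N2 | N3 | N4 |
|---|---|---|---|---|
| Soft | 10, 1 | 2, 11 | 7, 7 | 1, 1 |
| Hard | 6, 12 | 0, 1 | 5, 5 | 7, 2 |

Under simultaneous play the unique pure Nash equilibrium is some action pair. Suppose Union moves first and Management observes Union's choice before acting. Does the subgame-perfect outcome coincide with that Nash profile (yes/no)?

Backward induction with Union moving first.
- Soft → Management plays N2 (best of 1, 11, 7, 1); Union gets 2.
- Hard → Management plays N1 (best of 12, 1, 5, 2); Union gets 6.
Maximizing over 2, 6, Union chooses Hard. Subgame-perfect outcome: (Hard, N1) with payoffs (6, 12).
For the simultaneous game, intersect best replies.
Union's best replies: N1→Soft; N2→Soft; N3→Soft; N4→Hard.
Management's best replies: Soft→N2; Hard→N1.
Only (Soft, N2) has each player best-responding; Nash payoffs (2, 11).
Sequential outcome (Hard, N1) differs from the Nash profile (Soft, N2).

no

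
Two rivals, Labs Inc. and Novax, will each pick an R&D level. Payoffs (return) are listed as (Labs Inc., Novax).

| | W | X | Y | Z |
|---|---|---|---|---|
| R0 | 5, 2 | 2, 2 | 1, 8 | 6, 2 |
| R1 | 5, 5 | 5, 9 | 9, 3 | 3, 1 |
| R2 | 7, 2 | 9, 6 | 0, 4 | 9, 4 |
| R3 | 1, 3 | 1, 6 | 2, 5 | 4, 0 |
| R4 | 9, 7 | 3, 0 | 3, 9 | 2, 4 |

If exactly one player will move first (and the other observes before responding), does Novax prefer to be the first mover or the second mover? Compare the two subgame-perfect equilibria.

If Labs Inc. leads: Novax's best replies are R0→Y, R1→X, R2→X, R3→X, R4→Y; Labs Inc.'s induced payoffs 1, 5, 9, 1, 3; outcome (R2, X), payoffs (9, 6).
If Novax leads: Labs Inc.'s best replies are W→R4, X→R2, Y→R1, Z→R2; Novax's induced payoffs 7, 6, 3, 4; outcome (R4, W), payoffs (9, 7).
Novax gets 7 moving first and 6 moving second, so Novax prefers to move first.

first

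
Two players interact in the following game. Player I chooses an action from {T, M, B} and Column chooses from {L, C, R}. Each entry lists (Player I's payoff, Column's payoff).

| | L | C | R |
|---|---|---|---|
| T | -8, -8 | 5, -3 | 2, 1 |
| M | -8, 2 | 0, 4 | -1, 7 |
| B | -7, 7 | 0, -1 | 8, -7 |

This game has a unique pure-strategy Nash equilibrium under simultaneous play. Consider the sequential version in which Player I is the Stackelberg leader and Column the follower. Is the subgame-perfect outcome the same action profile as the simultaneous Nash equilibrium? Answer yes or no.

no

Work backward from Column's decision.
- T → Column plays R (best of -8, -3, 1); Player I gets 2.
- M → Column plays R (best of 2, 4, 7); Player I gets -1.
- B → Column plays L (best of 7, -1, -7); Player I gets -7.
Player I's induced payoffs are 2, -1, -7, so Player I commits to T. Subgame-perfect outcome: (T, R) with payoffs (2, 1).
For the simultaneous game, intersect best replies.
Player I's best replies: L→B; C→T; R→B.
Column's best replies: T→R; M→R; B→L.
The unique mutual best reply is (B, L), giving (-7, 7).
Sequential outcome (T, R) differs from the Nash profile (B, L).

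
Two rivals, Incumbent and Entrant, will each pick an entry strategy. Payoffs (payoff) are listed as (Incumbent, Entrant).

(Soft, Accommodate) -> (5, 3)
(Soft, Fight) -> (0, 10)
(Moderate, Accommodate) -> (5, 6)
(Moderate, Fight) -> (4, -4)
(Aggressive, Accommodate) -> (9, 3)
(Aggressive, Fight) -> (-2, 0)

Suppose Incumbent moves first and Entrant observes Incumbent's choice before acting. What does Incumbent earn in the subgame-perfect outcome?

9

Work backward from Entrant's decision.
- Soft: BR = Fight, leader payoff 0.
- Moderate: BR = Accommodate, leader payoff 5.
- Aggressive: BR = Accommodate, leader payoff 9.
Incumbent's induced payoffs are 0, 5, 9, so Incumbent commits to Aggressive. Subgame-perfect outcome: (Aggressive, Accommodate) with payoffs (9, 3).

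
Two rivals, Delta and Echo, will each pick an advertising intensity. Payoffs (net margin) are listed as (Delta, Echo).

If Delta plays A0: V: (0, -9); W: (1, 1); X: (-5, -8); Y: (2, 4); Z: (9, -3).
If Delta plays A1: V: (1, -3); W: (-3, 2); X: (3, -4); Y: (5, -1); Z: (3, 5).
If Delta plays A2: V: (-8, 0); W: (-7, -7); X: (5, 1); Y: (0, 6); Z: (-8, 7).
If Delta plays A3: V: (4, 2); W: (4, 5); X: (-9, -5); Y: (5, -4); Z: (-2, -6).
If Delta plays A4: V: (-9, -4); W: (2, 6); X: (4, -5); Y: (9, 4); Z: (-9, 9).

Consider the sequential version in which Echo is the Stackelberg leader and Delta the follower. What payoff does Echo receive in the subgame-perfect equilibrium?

Backward induction with Echo moving first.
- V: BR = A3, leader payoff 2.
- W: BR = A3, leader payoff 5.
- X: BR = A2, leader payoff 1.
- Y: BR = A4, leader payoff 4.
- Z: BR = A0, leader payoff -3.
Echo's induced payoffs are 2, 5, 1, 4, -3, so Echo commits to W. Subgame-perfect outcome: (A3, W) with payoffs (4, 5).

5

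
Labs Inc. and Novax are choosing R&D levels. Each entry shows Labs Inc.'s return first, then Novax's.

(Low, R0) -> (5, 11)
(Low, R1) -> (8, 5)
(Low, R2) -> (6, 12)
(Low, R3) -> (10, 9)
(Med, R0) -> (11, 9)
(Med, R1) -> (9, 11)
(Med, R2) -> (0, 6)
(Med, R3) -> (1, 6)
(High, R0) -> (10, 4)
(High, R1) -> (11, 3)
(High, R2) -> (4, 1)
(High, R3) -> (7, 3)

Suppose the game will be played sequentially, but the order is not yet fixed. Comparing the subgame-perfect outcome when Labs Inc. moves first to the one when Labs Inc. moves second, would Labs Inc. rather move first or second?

first

If Labs Inc. leads: Novax's best replies are Low→R2, Med→R1, High→R0; Labs Inc.'s induced payoffs 6, 9, 10; outcome (High, R0), payoffs (10, 4).
If Novax leads: Labs Inc.'s best replies are R0→Med, R1→High, R2→Low, R3→Low; Novax's induced payoffs 9, 3, 12, 9; outcome (Low, R2), payoffs (6, 12).
Labs Inc. gets 10 moving first and 6 moving second, so Labs Inc. prefers to move first.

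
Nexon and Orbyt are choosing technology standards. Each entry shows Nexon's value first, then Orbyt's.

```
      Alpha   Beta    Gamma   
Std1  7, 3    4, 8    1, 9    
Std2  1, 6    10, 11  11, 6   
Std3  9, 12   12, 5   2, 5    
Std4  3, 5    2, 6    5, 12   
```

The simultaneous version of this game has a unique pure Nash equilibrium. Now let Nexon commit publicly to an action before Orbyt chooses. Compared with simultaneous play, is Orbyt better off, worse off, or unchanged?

Orbyt best-responds to each possible Nexon move:
- Std1 → Orbyt plays Gamma (best of 3, 8, 9); Nexon gets 1.
- Std2 → Orbyt plays Beta (best of 6, 11, 6); Nexon gets 10.
- Std3 → Orbyt plays Alpha (best of 12, 5, 5); Nexon gets 9.
- Std4 → Orbyt plays Gamma (best of 5, 6, 12); Nexon gets 5.
Maximizing over 1, 10, 9, 5, Nexon chooses Std2. Subgame-perfect outcome: (Std2, Beta) with payoffs (10, 11).
Under simultaneous play:
Nexon's best replies: Alpha→Std3; Beta→Std3; Gamma→Std2.
Orbyt's best replies: Std1→Gamma; Std2→Beta; Std3→Alpha; Std4→Gamma.
Only (Std3, Alpha) has each player best-responding; Nash payoffs (9, 12).
Orbyt earns 11 sequentially versus 12 at the Nash outcome: worse off.

worse off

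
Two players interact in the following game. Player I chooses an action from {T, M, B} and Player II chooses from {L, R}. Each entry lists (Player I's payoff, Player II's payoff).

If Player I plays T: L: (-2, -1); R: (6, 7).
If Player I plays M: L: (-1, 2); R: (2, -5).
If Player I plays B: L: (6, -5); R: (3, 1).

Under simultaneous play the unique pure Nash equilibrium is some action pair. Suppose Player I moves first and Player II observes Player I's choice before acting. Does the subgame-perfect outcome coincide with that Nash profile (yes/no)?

yes

Solve by backward induction (Player I leads).
- T: BR = R, leader payoff 6.
- M: BR = L, leader payoff -1.
- B: BR = R, leader payoff 3.
Player I's induced payoffs are 6, -1, 3, so Player I commits to T. Subgame-perfect outcome: (T, R) with payoffs (6, 7).
Now find the simultaneous Nash equilibrium.
Player I's best replies: L→B; R→T.
Player II's best replies: T→R; M→L; B→R.
Only (T, R) has each player best-responding; Nash payoffs (6, 7).
Sequential outcome (T, R) coincides with the Nash profile (T, R).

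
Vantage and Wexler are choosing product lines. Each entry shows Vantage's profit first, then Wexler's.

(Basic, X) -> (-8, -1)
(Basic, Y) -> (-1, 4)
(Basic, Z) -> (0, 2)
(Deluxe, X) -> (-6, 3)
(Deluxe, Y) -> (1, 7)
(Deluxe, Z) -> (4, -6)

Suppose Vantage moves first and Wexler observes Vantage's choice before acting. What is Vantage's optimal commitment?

Wexler best-responds to each possible Vantage move:
- Basic → Wexler plays Y (best of -1, 4, 2); Vantage gets -1.
- Deluxe → Wexler plays Y (best of 3, 7, -6); Vantage gets 1.
Maximizing over -1, 1, Vantage chooses Deluxe. Subgame-perfect outcome: (Deluxe, Y) with payoffs (1, 7).

Deluxe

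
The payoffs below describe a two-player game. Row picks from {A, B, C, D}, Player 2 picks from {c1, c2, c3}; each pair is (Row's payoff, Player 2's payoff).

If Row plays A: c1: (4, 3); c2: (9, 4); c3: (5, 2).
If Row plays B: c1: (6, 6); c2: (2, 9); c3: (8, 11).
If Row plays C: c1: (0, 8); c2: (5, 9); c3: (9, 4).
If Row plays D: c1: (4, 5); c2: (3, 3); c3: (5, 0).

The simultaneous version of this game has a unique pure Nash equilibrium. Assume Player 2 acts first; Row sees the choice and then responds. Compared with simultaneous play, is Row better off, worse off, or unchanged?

worse off

Work backward from Row's decision.
- c1: Row compares 4, 6, 0, 4 and picks B; Player 2 would get 6.
- c2: Row compares 9, 2, 5, 3 and picks A; Player 2 would get 4.
- c3: Row compares 5, 8, 9, 5 and picks C; Player 2 would get 4.
Player 2's induced payoffs are 6, 4, 4, so Player 2 commits to c1. Subgame-perfect outcome: (B, c1) with payoffs (6, 6).
Now find the simultaneous Nash equilibrium.
Row's best replies: c1→B; c2→A; c3→C.
Player 2's best replies: A→c2; B→c3; C→c2; D→c1.
Only (A, c2) has each player best-responding; Nash payoffs (9, 4).
Row earns 6 sequentially versus 9 at the Nash outcome: worse off.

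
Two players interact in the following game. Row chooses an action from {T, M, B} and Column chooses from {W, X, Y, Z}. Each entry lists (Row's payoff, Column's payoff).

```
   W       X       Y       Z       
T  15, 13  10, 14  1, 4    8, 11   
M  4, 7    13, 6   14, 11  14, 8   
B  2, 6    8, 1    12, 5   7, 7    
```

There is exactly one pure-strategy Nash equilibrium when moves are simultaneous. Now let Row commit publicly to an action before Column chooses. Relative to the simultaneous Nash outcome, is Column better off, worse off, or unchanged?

unchanged

Column best-responds to each possible Row move:
- T: BR = X, leader payoff 10.
- M: BR = Y, leader payoff 14.
- B: BR = Z, leader payoff 7.
Row's induced payoffs are 10, 14, 7, so Row commits to M. Subgame-perfect outcome: (M, Y) with payoffs (14, 11).
Now find the simultaneous Nash equilibrium.
Row's best replies: W→T; X→M; Y→M; Z→M.
Column's best replies: T→X; M→Y; B→Z.
Only (M, Y) has each player best-responding; Nash payoffs (14, 11).
Column earns 11 sequentially versus 11 at the Nash outcome: unchanged.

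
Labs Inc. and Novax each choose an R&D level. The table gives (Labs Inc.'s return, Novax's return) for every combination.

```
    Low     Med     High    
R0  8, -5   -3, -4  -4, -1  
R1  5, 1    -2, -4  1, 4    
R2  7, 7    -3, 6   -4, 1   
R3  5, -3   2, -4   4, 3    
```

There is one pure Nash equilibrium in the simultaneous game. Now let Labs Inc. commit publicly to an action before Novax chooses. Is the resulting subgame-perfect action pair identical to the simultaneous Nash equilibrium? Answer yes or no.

Backward induction with Labs Inc. moving first.
- R0: BR = High, leader payoff -4.
- R1: BR = High, leader payoff 1.
- R2: BR = Low, leader payoff 7.
- R3: BR = High, leader payoff 4.
Maximizing over -4, 1, 7, 4, Labs Inc. chooses R2. Subgame-perfect outcome: (R2, Low) with payoffs (7, 7).
Under simultaneous play:
Labs Inc.'s best replies: Low→R0; Med→R3; High→R3.
Novax's best replies: R0→High; R1→High; R2→Low; R3→High.
The unique mutual best reply is (R3, High), giving (4, 3).
Sequential outcome (R2, Low) differs from the Nash profile (R3, High).

no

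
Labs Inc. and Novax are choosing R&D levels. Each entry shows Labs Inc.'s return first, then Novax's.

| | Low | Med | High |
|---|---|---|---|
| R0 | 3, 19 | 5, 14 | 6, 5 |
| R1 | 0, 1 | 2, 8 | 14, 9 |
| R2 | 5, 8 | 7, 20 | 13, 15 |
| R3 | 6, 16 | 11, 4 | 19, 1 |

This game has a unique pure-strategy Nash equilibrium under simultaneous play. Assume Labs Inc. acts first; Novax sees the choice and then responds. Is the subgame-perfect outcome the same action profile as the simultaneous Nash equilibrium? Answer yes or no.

Novax best-responds to each possible Labs Inc. move:
- R0 → Novax plays Low (best of 19, 14, 5); Labs Inc. gets 3.
- R1 → Novax plays High (best of 1, 8, 9); Labs Inc. gets 14.
- R2 → Novax plays Med (best of 8, 20, 15); Labs Inc. gets 7.
- R3 → Novax plays Low (best of 16, 4, 1); Labs Inc. gets 6.
Labs Inc.'s induced payoffs are 3, 14, 7, 6, so Labs Inc. commits to R1. Subgame-perfect outcome: (R1, High) with payoffs (14, 9).
Under simultaneous play:
Labs Inc.'s best replies: Low→R3; Med→R3; High→R3.
Novax's best replies: R0→Low; R1→High; R2→Med; R3→Low.
The unique mutual best reply is (R3, Low), giving (6, 16).
Sequential outcome (R1, High) differs from the Nash profile (R3, Low).

no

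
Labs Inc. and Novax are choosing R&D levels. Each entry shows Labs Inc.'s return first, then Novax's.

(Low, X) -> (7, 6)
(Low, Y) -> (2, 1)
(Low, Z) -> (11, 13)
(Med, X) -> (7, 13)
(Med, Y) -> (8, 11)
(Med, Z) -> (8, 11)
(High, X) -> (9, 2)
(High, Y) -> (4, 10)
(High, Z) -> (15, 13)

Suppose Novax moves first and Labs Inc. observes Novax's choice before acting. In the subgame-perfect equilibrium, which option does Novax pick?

Solve by backward induction (Novax leads).
- X → Labs Inc. plays High (best of 7, 7, 9); Novax gets 2.
- Y → Labs Inc. plays Med (best of 2, 8, 4); Novax gets 11.
- Z → Labs Inc. plays High (best of 11, 8, 15); Novax gets 13.
Maximizing over 2, 11, 13, Novax chooses Z. Subgame-perfect outcome: (High, Z) with payoffs (15, 13).

Z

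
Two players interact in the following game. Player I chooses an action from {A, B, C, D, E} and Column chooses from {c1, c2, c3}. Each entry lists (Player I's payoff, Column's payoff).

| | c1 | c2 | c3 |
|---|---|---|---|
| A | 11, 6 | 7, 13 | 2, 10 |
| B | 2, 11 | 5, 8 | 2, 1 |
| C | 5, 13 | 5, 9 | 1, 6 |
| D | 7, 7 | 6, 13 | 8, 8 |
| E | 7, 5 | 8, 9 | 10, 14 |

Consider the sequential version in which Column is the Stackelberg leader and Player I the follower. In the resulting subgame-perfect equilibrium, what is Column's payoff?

Solve by backward induction (Column leads).
- c1: BR = A, leader payoff 6.
- c2: BR = E, leader payoff 9.
- c3: BR = E, leader payoff 14.
Column's induced payoffs are 6, 9, 14, so Column commits to c3. Subgame-perfect outcome: (E, c3) with payoffs (10, 14).

14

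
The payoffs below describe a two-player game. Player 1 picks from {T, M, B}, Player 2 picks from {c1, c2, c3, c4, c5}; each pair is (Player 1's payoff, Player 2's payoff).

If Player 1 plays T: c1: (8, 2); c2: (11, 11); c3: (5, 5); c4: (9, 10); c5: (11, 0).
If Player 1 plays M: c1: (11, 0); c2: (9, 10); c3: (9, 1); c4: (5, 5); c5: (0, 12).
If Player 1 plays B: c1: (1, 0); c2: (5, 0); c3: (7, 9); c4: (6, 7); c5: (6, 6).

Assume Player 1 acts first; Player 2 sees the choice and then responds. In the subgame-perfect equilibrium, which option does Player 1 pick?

T

Player 2 best-responds to each possible Player 1 move:
- T: BR = c2, leader payoff 11.
- M: BR = c5, leader payoff 0.
- B: BR = c3, leader payoff 7.
Maximizing over 11, 0, 7, Player 1 chooses T. Subgame-perfect outcome: (T, c2) with payoffs (11, 11).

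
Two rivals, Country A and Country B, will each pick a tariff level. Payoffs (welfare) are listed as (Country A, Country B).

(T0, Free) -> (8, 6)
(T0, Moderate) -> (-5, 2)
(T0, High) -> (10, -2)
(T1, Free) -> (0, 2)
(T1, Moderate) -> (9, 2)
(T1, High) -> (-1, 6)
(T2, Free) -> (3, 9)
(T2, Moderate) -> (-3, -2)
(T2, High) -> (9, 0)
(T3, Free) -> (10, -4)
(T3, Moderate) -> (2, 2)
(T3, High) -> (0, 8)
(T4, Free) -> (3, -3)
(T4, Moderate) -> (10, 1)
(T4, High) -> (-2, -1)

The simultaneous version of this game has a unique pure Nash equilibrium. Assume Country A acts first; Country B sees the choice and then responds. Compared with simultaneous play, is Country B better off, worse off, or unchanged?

Backward induction with Country A moving first.
- T0: Country B compares 6, 2, -2 and picks Free; Country A would get 8.
- T1: Country B compares 2, 2, 6 and picks High; Country A would get -1.
- T2: Country B compares 9, -2, 0 and picks Free; Country A would get 3.
- T3: Country B compares -4, 2, 8 and picks High; Country A would get 0.
- T4: Country B compares -3, 1, -1 and picks Moderate; Country A would get 10.
Maximizing over 8, -1, 3, 0, 10, Country A chooses T4. Subgame-perfect outcome: (T4, Moderate) with payoffs (10, 1).
Now find the simultaneous Nash equilibrium.
Country A's best replies: Free→T3; Moderate→T4; High→T0.
Country B's best replies: T0→Free; T1→High; T2→Free; T3→High; T4→Moderate.
The unique mutual best reply is (T4, Moderate), giving (10, 1).
Country B earns 1 sequentially versus 1 at the Nash outcome: unchanged.

unchanged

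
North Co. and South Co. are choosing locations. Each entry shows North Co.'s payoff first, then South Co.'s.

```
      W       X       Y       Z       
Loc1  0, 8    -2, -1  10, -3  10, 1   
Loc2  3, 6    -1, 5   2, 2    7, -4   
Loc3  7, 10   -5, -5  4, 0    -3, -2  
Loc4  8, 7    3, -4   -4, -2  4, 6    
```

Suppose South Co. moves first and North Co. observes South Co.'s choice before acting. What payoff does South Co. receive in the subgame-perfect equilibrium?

7

Work backward from North Co.'s decision.
- W: BR = Loc4, leader payoff 7.
- X: BR = Loc4, leader payoff -4.
- Y: BR = Loc1, leader payoff -3.
- Z: BR = Loc1, leader payoff 1.
Among 7, -4, -3, 1, the best is 7 at W. Subgame-perfect outcome: (Loc4, W) with payoffs (8, 7).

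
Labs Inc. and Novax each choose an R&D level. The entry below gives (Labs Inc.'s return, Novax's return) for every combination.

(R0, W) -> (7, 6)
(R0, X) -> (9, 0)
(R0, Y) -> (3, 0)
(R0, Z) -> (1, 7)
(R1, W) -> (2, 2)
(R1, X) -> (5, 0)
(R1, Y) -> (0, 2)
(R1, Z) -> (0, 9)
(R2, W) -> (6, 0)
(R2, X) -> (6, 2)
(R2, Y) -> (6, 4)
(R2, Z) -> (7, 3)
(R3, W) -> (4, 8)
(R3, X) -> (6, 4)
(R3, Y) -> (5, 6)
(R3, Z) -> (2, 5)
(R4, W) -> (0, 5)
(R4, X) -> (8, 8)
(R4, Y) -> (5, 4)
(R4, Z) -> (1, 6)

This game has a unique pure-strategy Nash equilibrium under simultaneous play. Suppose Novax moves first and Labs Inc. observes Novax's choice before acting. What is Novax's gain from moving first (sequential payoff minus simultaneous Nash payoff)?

Backward induction with Novax moving first.
- W: BR = R0, leader payoff 6.
- X: BR = R0, leader payoff 0.
- Y: BR = R2, leader payoff 4.
- Z: BR = R2, leader payoff 3.
Among 6, 0, 4, 3, the best is 6 at W. Subgame-perfect outcome: (R0, W) with payoffs (7, 6).
For the simultaneous game, intersect best replies.
Labs Inc.'s best replies: W→R0; X→R0; Y→R2; Z→R2.
Novax's best replies: R0→Z; R1→Z; R2→Y; R3→W; R4→X.
The unique mutual best reply is (R2, Y), giving (6, 4).
Novax's commitment gain: 6 − 4 = 2.

2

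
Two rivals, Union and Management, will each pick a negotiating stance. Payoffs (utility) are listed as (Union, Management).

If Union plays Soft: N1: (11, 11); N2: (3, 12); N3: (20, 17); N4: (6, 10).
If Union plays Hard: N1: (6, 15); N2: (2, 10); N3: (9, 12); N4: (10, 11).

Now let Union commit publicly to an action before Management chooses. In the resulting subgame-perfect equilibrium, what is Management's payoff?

Work backward from Management's decision.
- Soft → Management plays N3 (best of 11, 12, 17, 10); Union gets 20.
- Hard → Management plays N1 (best of 15, 10, 12, 11); Union gets 6.
Union's induced payoffs are 20, 6, so Union commits to Soft. Subgame-perfect outcome: (Soft, N3) with payoffs (20, 17).

17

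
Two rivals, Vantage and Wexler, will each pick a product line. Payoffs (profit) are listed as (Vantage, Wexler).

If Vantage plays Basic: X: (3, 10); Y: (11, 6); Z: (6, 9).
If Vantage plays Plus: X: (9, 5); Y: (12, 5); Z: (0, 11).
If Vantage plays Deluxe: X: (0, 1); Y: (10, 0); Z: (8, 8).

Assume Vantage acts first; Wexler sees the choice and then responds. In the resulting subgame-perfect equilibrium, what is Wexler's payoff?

Solve by backward induction (Vantage leads).
- Basic: BR = X, leader payoff 3.
- Plus: BR = Z, leader payoff 0.
- Deluxe: BR = Z, leader payoff 8.
Maximizing over 3, 0, 8, Vantage chooses Deluxe. Subgame-perfect outcome: (Deluxe, Z) with payoffs (8, 8).

8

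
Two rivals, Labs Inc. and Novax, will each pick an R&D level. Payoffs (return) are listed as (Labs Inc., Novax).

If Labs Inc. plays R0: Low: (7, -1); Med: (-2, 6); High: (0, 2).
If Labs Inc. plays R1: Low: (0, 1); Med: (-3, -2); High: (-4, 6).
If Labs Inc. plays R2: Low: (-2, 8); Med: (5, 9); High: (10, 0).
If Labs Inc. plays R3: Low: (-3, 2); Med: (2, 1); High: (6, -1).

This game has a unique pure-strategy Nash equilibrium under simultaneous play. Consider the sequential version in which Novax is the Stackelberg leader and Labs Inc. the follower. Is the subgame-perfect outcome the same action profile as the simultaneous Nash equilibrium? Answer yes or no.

Solve by backward induction (Novax leads).
- Low: BR = R0, leader payoff -1.
- Med: BR = R2, leader payoff 9.
- High: BR = R2, leader payoff 0.
Novax's induced payoffs are -1, 9, 0, so Novax commits to Med. Subgame-perfect outcome: (R2, Med) with payoffs (5, 9).
For the simultaneous game, intersect best replies.
Labs Inc.'s best replies: Low→R0; Med→R2; High→R2.
Novax's best replies: R0→Med; R1→High; R2→Med; R3→Low.
Only (R2, Med) has each player best-responding; Nash payoffs (5, 9).
Sequential outcome (R2, Med) coincides with the Nash profile (R2, Med).

yes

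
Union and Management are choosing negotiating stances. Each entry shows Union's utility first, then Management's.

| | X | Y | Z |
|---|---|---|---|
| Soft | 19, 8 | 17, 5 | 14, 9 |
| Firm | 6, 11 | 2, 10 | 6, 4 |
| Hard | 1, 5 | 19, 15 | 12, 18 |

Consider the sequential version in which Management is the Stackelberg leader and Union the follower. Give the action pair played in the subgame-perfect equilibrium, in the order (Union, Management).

(Hard, Y)

Union best-responds to each possible Management move:
- X → Union plays Soft (best of 19, 6, 1); Management gets 8.
- Y → Union plays Hard (best of 17, 2, 19); Management gets 15.
- Z → Union plays Soft (best of 14, 6, 12); Management gets 9.
Among 8, 15, 9, the best is 15 at Y. Subgame-perfect outcome: (Hard, Y) with payoffs (19, 15).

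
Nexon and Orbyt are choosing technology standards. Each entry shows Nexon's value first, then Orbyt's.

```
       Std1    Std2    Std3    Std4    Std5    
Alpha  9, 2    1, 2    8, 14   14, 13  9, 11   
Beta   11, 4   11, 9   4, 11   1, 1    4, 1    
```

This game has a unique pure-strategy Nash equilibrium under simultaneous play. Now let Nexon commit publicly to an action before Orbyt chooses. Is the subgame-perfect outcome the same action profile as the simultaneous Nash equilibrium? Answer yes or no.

yes

Solve by backward induction (Nexon leads).
- Alpha: Orbyt compares 2, 2, 14, 13, 11 and picks Std3; Nexon would get 8.
- Beta: Orbyt compares 4, 9, 11, 1, 1 and picks Std3; Nexon would get 4.
Among 8, 4, the best is 8 at Alpha. Subgame-perfect outcome: (Alpha, Std3) with payoffs (8, 14).
For the simultaneous game, intersect best replies.
Nexon's best replies: Std1→Beta; Std2→Beta; Std3→Alpha; Std4→Alpha; Std5→Alpha.
Orbyt's best replies: Alpha→Std3; Beta→Std3.
The unique mutual best reply is (Alpha, Std3), giving (8, 14).
Sequential outcome (Alpha, Std3) coincides with the Nash profile (Alpha, Std3).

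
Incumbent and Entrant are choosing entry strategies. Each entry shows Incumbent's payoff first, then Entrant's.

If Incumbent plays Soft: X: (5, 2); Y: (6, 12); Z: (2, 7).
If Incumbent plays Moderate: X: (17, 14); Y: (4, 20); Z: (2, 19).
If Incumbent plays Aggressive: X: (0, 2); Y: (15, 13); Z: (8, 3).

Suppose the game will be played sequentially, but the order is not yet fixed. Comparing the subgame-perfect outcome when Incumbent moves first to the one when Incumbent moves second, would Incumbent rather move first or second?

If Incumbent leads: Entrant's best replies are Soft→Y, Moderate→Y, Aggressive→Y; Incumbent's induced payoffs 6, 4, 15; outcome (Aggressive, Y), payoffs (15, 13).
If Entrant leads: Incumbent's best replies are X→Moderate, Y→Aggressive, Z→Aggressive; Entrant's induced payoffs 14, 13, 3; outcome (Moderate, X), payoffs (17, 14).
Incumbent gets 15 moving first and 17 moving second, so Incumbent prefers to move second.

second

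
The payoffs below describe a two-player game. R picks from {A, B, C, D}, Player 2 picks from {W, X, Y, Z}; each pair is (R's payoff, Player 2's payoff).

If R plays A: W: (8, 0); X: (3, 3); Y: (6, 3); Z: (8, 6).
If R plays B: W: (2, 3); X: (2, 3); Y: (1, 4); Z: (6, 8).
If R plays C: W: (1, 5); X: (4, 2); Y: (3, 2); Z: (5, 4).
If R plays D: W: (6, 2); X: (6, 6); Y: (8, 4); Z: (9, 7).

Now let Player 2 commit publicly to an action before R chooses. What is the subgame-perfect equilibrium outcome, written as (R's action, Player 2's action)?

(D, Z)

Solve by backward induction (Player 2 leads).
- W → R plays A (best of 8, 2, 1, 6); Player 2 gets 0.
- X → R plays D (best of 3, 2, 4, 6); Player 2 gets 6.
- Y → R plays D (best of 6, 1, 3, 8); Player 2 gets 4.
- Z → R plays D (best of 8, 6, 5, 9); Player 2 gets 7.
Among 0, 6, 4, 7, the best is 7 at Z. Subgame-perfect outcome: (D, Z) with payoffs (9, 7).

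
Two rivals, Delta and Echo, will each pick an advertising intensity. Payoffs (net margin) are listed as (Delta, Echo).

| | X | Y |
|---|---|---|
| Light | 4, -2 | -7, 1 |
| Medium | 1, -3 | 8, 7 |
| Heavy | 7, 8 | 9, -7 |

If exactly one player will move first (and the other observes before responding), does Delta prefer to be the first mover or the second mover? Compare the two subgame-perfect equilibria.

If Delta leads: Echo's best replies are Light→Y, Medium→Y, Heavy→X; Delta's induced payoffs -7, 8, 7; outcome (Medium, Y), payoffs (8, 7).
If Echo leads: Delta's best replies are X→Heavy, Y→Heavy; Echo's induced payoffs 8, -7; outcome (Heavy, X), payoffs (7, 8).
Delta gets 8 moving first and 7 moving second, so Delta prefers to move first.

first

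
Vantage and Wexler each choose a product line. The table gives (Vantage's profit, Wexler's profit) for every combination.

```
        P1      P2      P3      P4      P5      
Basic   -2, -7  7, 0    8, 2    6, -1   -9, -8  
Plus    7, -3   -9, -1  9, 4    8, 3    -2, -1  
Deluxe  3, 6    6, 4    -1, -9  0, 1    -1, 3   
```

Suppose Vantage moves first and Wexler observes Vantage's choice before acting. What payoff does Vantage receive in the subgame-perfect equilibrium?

9

Wexler best-responds to each possible Vantage move:
- Basic: Wexler compares -7, 0, 2, -1, -8 and picks P3; Vantage would get 8.
- Plus: Wexler compares -3, -1, 4, 3, -1 and picks P3; Vantage would get 9.
- Deluxe: Wexler compares 6, 4, -9, 1, 3 and picks P1; Vantage would get 3.
Among 8, 9, 3, the best is 9 at Plus. Subgame-perfect outcome: (Plus, P3) with payoffs (9, 4).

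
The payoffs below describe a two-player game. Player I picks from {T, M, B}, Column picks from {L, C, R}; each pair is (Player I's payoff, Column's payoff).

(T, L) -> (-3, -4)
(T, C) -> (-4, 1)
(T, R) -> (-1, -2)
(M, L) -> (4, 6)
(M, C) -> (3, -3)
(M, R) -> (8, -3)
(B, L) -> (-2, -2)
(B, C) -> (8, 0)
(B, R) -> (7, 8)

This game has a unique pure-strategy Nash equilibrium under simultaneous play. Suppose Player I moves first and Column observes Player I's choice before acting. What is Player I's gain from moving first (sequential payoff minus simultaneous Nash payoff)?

Backward induction with Player I moving first.
- T: BR = C, leader payoff -4.
- M: BR = L, leader payoff 4.
- B: BR = R, leader payoff 7.
Player I's induced payoffs are -4, 4, 7, so Player I commits to B. Subgame-perfect outcome: (B, R) with payoffs (7, 8).
Under simultaneous play:
Player I's best replies: L→M; C→B; R→M.
Column's best replies: T→C; M→L; B→R.
The unique mutual best reply is (M, L), giving (4, 6).
Player I's commitment gain: 7 − 4 = 3.

3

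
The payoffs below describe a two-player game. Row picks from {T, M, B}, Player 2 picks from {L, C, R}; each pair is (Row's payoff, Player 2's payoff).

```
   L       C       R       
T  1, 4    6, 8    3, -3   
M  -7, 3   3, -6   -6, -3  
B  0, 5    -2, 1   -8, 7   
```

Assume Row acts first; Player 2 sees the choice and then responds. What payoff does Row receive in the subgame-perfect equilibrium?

Player 2 best-responds to each possible Row move:
- T: BR = C, leader payoff 6.
- M: BR = L, leader payoff -7.
- B: BR = R, leader payoff -8.
Among 6, -7, -8, the best is 6 at T. Subgame-perfect outcome: (T, C) with payoffs (6, 8).

6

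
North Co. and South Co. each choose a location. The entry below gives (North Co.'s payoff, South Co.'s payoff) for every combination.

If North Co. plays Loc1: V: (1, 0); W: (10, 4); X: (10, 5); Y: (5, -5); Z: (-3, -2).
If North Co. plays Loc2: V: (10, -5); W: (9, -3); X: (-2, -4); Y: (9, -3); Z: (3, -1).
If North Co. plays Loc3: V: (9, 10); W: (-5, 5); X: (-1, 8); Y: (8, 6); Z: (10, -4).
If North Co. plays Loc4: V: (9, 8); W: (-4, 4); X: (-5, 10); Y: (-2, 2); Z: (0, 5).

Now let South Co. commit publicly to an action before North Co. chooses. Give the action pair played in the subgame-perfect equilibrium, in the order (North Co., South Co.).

Solve by backward induction (South Co. leads).
- V: North Co. compares 1, 10, 9, 9 and picks Loc2; South Co. would get -5.
- W: North Co. compares 10, 9, -5, -4 and picks Loc1; South Co. would get 4.
- X: North Co. compares 10, -2, -1, -5 and picks Loc1; South Co. would get 5.
- Y: North Co. compares 5, 9, 8, -2 and picks Loc2; South Co. would get -3.
- Z: North Co. compares -3, 3, 10, 0 and picks Loc3; South Co. would get -4.
Maximizing over -5, 4, 5, -3, -4, South Co. chooses X. Subgame-perfect outcome: (Loc1, X) with payoffs (10, 5).

(Loc1, X)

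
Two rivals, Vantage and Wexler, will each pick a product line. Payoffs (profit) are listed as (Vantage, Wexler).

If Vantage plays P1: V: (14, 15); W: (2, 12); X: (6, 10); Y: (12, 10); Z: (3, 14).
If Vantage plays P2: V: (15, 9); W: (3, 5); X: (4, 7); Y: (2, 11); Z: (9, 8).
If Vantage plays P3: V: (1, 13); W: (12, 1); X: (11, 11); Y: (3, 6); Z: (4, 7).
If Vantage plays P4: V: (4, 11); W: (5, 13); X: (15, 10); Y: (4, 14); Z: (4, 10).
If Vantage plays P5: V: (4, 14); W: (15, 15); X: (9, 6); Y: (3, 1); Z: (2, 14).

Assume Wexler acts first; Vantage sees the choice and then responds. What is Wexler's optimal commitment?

W

Backward induction with Wexler moving first.
- V → Vantage plays P2 (best of 14, 15, 1, 4, 4); Wexler gets 9.
- W → Vantage plays P5 (best of 2, 3, 12, 5, 15); Wexler gets 15.
- X → Vantage plays P4 (best of 6, 4, 11, 15, 9); Wexler gets 10.
- Y → Vantage plays P1 (best of 12, 2, 3, 4, 3); Wexler gets 10.
- Z → Vantage plays P2 (best of 3, 9, 4, 4, 2); Wexler gets 8.
Maximizing over 9, 15, 10, 10, 8, Wexler chooses W. Subgame-perfect outcome: (P5, W) with payoffs (15, 15).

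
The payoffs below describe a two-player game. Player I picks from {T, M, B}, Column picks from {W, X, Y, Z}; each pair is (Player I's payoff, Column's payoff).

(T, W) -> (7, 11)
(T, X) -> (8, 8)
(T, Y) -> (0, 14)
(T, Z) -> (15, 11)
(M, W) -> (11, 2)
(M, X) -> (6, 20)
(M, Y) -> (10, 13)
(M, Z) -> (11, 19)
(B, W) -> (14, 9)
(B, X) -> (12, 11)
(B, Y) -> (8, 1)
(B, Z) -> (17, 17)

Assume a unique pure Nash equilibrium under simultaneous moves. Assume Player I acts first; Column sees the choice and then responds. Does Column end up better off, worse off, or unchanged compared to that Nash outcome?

unchanged

Solve by backward induction (Player I leads).
- T → Column plays Y (best of 11, 8, 14, 11); Player I gets 0.
- M → Column plays X (best of 2, 20, 13, 19); Player I gets 6.
- B → Column plays Z (best of 9, 11, 1, 17); Player I gets 17.
Among 0, 6, 17, the best is 17 at B. Subgame-perfect outcome: (B, Z) with payoffs (17, 17).
Under simultaneous play:
Player I's best replies: W→B; X→B; Y→M; Z→B.
Column's best replies: T→Y; M→X; B→Z.
The unique mutual best reply is (B, Z), giving (17, 17).
Column earns 17 sequentially versus 17 at the Nash outcome: unchanged.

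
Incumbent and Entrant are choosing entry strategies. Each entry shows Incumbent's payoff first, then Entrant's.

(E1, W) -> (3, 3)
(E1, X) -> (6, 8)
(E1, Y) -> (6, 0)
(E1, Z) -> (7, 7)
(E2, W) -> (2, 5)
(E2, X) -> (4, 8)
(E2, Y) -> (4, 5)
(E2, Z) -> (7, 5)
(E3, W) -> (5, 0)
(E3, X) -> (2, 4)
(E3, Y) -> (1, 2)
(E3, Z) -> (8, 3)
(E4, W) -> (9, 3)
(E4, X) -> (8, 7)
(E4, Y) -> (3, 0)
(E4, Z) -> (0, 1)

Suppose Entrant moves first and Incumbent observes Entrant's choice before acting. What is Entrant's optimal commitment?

Backward induction with Entrant moving first.
- W → Incumbent plays E4 (best of 3, 2, 5, 9); Entrant gets 3.
- X → Incumbent plays E4 (best of 6, 4, 2, 8); Entrant gets 7.
- Y → Incumbent plays E1 (best of 6, 4, 1, 3); Entrant gets 0.
- Z → Incumbent plays E3 (best of 7, 7, 8, 0); Entrant gets 3.
Maximizing over 3, 7, 0, 3, Entrant chooses X. Subgame-perfect outcome: (E4, X) with payoffs (8, 7).

X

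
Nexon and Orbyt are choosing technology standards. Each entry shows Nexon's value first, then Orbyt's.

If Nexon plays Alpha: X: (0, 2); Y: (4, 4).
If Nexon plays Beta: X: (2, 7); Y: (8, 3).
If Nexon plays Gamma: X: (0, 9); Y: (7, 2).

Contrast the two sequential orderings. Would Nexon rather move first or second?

If Nexon leads: Orbyt's best replies are Alpha→Y, Beta→X, Gamma→X; Nexon's induced payoffs 4, 2, 0; outcome (Alpha, Y), payoffs (4, 4).
If Orbyt leads: Nexon's best replies are X→Beta, Y→Beta; Orbyt's induced payoffs 7, 3; outcome (Beta, X), payoffs (2, 7).
Nexon gets 4 moving first and 2 moving second, so Nexon prefers to move first.

first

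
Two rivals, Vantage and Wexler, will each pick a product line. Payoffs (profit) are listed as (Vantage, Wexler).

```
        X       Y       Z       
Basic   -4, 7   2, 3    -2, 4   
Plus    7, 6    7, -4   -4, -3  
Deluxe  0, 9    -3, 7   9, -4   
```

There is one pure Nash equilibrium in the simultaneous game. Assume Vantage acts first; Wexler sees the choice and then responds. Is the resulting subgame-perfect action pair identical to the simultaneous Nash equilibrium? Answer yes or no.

Backward induction with Vantage moving first.
- Basic → Wexler plays X (best of 7, 3, 4); Vantage gets -4.
- Plus → Wexler plays X (best of 6, -4, -3); Vantage gets 7.
- Deluxe → Wexler plays X (best of 9, 7, -4); Vantage gets 0.
Among -4, 7, 0, the best is 7 at Plus. Subgame-perfect outcome: (Plus, X) with payoffs (7, 6).
Under simultaneous play:
Vantage's best replies: X→Plus; Y→Plus; Z→Deluxe.
Wexler's best replies: Basic→X; Plus→X; Deluxe→X.
The unique mutual best reply is (Plus, X), giving (7, 6).
Sequential outcome (Plus, X) coincides with the Nash profile (Plus, X).

yes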